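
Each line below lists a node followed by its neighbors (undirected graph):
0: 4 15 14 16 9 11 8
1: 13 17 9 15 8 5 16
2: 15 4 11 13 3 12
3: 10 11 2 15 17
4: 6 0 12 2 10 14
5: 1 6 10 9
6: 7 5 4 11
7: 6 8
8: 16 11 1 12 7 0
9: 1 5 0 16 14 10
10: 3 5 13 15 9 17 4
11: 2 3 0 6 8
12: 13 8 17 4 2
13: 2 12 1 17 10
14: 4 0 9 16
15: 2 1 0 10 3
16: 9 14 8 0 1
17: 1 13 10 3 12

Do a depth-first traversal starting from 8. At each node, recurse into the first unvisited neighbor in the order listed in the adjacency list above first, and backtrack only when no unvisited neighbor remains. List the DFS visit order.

8, 16, 9, 1, 13, 2, 15, 0, 4, 6, 7, 5, 10, 3, 11, 17, 12, 14

Visit 8
8 → 16
16 → 9
9 → 1
1 → 13
13 → 2
2 → 15
15 → 0
0 → 4
4 → 6
6 → 7
6 → 5
5 → 10
10 → 3
3 → 11
3 → 17
17 → 12
4 → 14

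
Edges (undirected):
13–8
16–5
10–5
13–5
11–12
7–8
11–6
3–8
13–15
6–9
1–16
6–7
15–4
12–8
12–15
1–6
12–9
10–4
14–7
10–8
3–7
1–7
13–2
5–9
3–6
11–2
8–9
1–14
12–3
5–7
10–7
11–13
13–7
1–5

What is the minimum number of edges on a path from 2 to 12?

2

Level 0: 2
Level 1: 11, 13
Level 2: 5, 6, 7, 8, 12, 15
Level 3: 1, 3, 4, 9, 10, 14, 16
12 first appears at level 2.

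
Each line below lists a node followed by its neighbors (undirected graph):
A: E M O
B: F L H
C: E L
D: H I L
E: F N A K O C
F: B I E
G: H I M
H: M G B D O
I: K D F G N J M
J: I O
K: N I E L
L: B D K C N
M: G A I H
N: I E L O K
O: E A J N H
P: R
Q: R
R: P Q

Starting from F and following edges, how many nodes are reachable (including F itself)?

15

BFS from F visits: F, B, I, E, L, H, K, D, G, N, J, M, A, O, C
Reachable nodes: 15 of 18 total.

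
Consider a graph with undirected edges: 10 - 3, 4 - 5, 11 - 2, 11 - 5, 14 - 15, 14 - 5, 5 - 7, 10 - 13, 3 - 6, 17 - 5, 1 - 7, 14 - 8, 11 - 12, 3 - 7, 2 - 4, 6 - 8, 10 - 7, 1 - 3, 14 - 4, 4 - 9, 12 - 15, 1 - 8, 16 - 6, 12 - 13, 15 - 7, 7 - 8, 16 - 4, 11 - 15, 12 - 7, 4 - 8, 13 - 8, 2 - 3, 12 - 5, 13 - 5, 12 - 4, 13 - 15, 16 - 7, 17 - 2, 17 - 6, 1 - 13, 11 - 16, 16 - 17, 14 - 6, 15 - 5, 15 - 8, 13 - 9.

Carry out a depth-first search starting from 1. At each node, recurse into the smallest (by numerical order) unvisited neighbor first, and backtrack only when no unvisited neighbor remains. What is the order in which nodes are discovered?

1 → 3 → 2 → 4 → 5 → 7 → 8 → 6 → 14 → 15 → 11 → 12 → 13 → 9 → 10 → 16 → 17

Visit 1
1 → 3
3 → 2
2 → 4
4 → 5
5 → 7
7 → 8
8 → 6
6 → 14
14 → 15
15 → 11
11 → 12
12 → 13
13 → 9
13 → 10
11 → 16
16 → 17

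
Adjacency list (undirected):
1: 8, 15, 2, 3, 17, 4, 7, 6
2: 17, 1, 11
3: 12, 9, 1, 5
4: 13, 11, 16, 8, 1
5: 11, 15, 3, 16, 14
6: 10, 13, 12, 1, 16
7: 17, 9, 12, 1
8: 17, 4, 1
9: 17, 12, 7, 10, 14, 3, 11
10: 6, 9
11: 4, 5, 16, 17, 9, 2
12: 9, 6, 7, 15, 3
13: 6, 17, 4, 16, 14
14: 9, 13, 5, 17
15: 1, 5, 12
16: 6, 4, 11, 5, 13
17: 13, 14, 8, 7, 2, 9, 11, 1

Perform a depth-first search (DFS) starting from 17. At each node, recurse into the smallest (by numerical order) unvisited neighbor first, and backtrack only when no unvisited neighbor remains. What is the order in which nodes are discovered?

17, 1, 2, 11, 4, 8, 13, 6, 10, 9, 3, 5, 14, 15, 12, 7, 16

Visit 17
17 → 1
1 → 2
2 → 11
11 → 4
4 → 8
4 → 13
13 → 6
6 → 10
10 → 9
9 → 3
3 → 5
5 → 14
5 → 15
15 → 12
12 → 7
5 → 16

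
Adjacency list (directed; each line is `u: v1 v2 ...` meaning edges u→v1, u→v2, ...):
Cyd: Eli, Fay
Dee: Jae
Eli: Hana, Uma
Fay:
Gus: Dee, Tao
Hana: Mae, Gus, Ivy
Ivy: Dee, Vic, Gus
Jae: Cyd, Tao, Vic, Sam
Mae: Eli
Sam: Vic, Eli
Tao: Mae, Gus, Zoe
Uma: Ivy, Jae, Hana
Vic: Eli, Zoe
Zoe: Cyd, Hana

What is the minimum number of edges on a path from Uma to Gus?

2

Level 0: Uma
Level 1: Hana, Ivy, Jae
Level 2: Cyd, Dee, Gus, Mae, Sam, Tao, Vic
Level 3: Eli, Fay, Zoe
Gus first appears at level 2.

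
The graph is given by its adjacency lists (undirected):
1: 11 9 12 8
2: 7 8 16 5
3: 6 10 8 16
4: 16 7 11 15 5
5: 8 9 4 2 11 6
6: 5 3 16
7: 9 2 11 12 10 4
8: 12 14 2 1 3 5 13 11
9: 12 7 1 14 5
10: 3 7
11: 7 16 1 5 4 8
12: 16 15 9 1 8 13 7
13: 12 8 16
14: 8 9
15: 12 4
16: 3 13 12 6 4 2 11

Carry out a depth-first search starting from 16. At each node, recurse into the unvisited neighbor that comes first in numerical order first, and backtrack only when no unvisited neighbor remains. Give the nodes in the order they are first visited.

Visit 16
16 → 2
2 → 5
5 → 4
4 → 7
7 → 9
9 → 1
1 → 8
8 → 3
3 → 6
3 → 10
8 → 11
8 → 12
12 → 13
12 → 15
8 → 14

16 → 2 → 5 → 4 → 7 → 9 → 1 → 8 → 3 → 6 → 10 → 11 → 12 → 13 → 15 → 14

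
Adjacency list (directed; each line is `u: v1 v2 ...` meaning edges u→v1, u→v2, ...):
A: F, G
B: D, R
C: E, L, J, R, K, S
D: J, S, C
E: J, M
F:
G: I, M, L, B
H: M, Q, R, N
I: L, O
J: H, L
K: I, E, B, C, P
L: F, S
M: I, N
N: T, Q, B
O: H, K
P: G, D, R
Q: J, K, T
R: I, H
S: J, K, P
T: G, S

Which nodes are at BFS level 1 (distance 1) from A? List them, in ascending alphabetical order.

F, G

Level 0: A
Level 1: F, G
Level 2: B, I, L, M
Level 3: D, N, O, R, S
Level 4: C, H, J, K, P, Q, T
Level 5: E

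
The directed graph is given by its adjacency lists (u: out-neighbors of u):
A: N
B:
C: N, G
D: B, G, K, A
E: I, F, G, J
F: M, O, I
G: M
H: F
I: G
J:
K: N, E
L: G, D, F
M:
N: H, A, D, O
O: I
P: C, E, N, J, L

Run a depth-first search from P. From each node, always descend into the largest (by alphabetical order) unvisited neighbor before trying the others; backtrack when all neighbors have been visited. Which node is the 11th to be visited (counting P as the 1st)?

Visit P
P → N
N → O
O → I
I → G
G → M
N → H
H → F
N → D
D → K
K → E
E → J
D → B
D → A
P → L
P → C

Visit order: P, N, O, I, G, M, H, F, D, K, E, J, B, A, L, C

E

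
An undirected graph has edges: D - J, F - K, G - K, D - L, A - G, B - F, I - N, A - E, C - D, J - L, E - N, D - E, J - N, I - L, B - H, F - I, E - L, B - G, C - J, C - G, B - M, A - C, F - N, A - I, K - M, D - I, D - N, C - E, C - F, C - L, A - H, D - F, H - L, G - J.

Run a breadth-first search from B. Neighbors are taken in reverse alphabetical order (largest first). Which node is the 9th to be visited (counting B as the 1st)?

J

Visit B; enqueue M, H, G, F → queue [M, H, G, F]
Visit M; enqueue K → queue [H, G, F, K]
Visit H; enqueue L, A → queue [G, F, K, L, A]
Visit G; enqueue J, C → queue [F, K, L, A, J, C]
Visit F; enqueue N, I, D → queue [K, L, A, J, C, N, I, D]
Visit K → queue [L, A, J, C, N, I, D]
Visit L; enqueue E → queue [A, J, C, N, I, D, E]
Visit A → queue [J, C, N, I, D, E]
Visit J → queue [C, N, I, D, E]
Visit C → queue [N, I, D, E]
Visit N → queue [I, D, E]
Visit I → queue [D, E]
Visit D → queue [E]
Visit E → queue []

Visit order: B, M, H, G, F, K, L, A, J, C, N, I, D, E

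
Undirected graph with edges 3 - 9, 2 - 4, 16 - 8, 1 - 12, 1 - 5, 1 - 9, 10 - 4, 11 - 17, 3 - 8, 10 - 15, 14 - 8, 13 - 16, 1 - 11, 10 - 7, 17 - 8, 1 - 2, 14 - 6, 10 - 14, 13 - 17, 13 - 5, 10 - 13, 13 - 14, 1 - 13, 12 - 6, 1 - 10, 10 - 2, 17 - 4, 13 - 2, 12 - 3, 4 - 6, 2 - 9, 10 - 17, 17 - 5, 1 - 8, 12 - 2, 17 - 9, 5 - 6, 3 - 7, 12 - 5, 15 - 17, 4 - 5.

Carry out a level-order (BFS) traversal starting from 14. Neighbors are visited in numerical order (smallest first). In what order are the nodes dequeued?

Visit 14; enqueue 6, 8, 10, 13 → queue [6, 8, 10, 13]
Visit 6; enqueue 4, 5, 12 → queue [8, 10, 13, 4, 5, 12]
Visit 8; enqueue 1, 3, 16, 17 → queue [10, 13, 4, 5, 12, 1, 3, 16, 17]
Visit 10; enqueue 2, 7, 15 → queue [13, 4, 5, 12, 1, 3, 16, 17, 2, 7, 15]
Visit 13 → queue [4, 5, 12, 1, 3, 16, 17, 2, 7, 15]
Visit 4 → queue [5, 12, 1, 3, 16, 17, 2, 7, 15]
Visit 5 → queue [12, 1, 3, 16, 17, 2, 7, 15]
Visit 12 → queue [1, 3, 16, 17, 2, 7, 15]
Visit 1; enqueue 9, 11 → queue [3, 16, 17, 2, 7, 15, 9, 11]
Visit 3 → queue [16, 17, 2, 7, 15, 9, 11]
Visit 16 → queue [17, 2, 7, 15, 9, 11]
Visit 17 → queue [2, 7, 15, 9, 11]
Visit 2 → queue [7, 15, 9, 11]
Visit 7 → queue [15, 9, 11]
Visit 15 → queue [9, 11]
Visit 9 → queue [11]
Visit 11 → queue []

14, 6, 8, 10, 13, 4, 5, 12, 1, 3, 16, 17, 2, 7, 15, 9, 11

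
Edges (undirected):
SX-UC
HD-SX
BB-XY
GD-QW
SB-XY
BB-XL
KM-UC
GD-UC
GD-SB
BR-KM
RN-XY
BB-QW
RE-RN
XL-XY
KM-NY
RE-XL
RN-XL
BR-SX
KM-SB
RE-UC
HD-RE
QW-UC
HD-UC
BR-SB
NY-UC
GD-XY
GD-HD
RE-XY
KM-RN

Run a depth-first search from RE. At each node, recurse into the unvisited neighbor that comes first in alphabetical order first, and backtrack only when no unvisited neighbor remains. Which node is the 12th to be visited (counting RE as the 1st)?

SX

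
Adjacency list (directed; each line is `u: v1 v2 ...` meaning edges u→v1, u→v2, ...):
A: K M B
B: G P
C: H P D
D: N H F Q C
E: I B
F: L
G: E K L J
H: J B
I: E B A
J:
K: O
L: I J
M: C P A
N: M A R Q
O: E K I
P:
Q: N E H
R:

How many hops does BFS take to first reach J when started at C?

Level 0: C
Level 1: D, H, P
Level 2: B, F, J, N, Q
Level 3: A, E, G, L, M, R
Level 4: I, K
Level 5: O
J first appears at level 2.

2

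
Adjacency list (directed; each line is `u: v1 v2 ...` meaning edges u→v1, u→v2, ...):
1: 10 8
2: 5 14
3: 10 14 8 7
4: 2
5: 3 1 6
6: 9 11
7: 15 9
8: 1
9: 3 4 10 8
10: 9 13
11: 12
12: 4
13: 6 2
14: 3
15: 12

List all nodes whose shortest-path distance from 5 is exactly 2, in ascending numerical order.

7, 8, 9, 10, 11, 14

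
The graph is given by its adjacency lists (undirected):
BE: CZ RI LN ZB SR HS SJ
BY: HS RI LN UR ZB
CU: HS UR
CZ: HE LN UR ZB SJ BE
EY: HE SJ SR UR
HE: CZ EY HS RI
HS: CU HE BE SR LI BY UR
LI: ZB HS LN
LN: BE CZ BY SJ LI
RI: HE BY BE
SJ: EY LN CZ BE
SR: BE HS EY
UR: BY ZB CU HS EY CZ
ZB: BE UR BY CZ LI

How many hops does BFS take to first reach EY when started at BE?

Level 0: BE
Level 1: CZ, HS, LN, RI, SJ, SR, ZB
Level 2: BY, CU, EY, HE, LI, UR
EY first appears at level 2.

2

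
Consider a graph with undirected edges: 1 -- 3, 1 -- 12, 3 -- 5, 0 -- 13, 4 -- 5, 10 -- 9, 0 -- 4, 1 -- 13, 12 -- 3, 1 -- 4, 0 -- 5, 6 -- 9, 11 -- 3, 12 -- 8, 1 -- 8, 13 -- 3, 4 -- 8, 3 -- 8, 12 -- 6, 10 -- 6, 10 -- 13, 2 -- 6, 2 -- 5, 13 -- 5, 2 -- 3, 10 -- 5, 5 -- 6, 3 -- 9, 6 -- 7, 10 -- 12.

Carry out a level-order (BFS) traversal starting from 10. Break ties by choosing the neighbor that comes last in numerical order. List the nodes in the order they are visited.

10, 13, 12, 9, 6, 5, 3, 1, 0, 8, 7, 2, 4, 11

Visit 10; enqueue 13, 12, 9, 6, 5 → queue [13, 12, 9, 6, 5]
Visit 13; enqueue 3, 1, 0 → queue [12, 9, 6, 5, 3, 1, 0]
Visit 12; enqueue 8 → queue [9, 6, 5, 3, 1, 0, 8]
Visit 9 → queue [6, 5, 3, 1, 0, 8]
Visit 6; enqueue 7, 2 → queue [5, 3, 1, 0, 8, 7, 2]
Visit 5; enqueue 4 → queue [3, 1, 0, 8, 7, 2, 4]
Visit 3; enqueue 11 → queue [1, 0, 8, 7, 2, 4, 11]
Visit 1 → queue [0, 8, 7, 2, 4, 11]
Visit 0 → queue [8, 7, 2, 4, 11]
Visit 8 → queue [7, 2, 4, 11]
Visit 7 → queue [2, 4, 11]
Visit 2 → queue [4, 11]
Visit 4 → queue [11]
Visit 11 → queue []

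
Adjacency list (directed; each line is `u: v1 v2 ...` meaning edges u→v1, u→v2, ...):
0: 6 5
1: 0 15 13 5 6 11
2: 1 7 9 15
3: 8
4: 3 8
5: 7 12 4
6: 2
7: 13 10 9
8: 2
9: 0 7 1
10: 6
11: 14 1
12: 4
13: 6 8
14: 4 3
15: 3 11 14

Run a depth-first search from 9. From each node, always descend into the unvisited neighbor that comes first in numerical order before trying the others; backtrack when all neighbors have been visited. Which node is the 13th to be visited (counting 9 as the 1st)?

15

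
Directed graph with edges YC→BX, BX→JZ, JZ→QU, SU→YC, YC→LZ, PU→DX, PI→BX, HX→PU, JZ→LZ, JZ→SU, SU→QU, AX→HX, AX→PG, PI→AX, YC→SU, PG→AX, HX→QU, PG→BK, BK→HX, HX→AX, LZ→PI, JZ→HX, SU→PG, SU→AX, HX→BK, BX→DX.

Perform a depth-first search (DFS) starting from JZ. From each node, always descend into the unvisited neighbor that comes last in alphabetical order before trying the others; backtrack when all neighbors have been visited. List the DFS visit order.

Visit JZ
JZ → SU
SU → YC
YC → LZ
LZ → PI
PI → BX
BX → DX
PI → AX
AX → PG
PG → BK
BK → HX
HX → QU
HX → PU

JZ → SU → YC → LZ → PI → BX → DX → AX → PG → BK → HX → QU → PU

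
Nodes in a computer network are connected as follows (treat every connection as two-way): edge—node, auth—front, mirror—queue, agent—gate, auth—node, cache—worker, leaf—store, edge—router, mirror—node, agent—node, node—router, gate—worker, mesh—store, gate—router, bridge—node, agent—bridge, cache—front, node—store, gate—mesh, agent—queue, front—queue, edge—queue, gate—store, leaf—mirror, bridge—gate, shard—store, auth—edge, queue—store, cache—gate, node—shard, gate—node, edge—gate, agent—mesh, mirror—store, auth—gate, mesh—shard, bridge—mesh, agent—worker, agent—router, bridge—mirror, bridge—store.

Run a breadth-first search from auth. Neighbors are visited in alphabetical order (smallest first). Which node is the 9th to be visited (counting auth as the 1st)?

Visit auth; enqueue edge, front, gate, node → queue [edge, front, gate, node]
Visit edge; enqueue queue, router → queue [front, gate, node, queue, router]
Visit front; enqueue cache → queue [gate, node, queue, router, cache]
Visit gate; enqueue agent, bridge, mesh, store, worker → queue [node, queue, router, cache, agent, bridge, mesh, store, worker]
Visit node; enqueue mirror, shard → queue [queue, router, cache, agent, bridge, mesh, store, worker, mirror, shard]
Visit queue → queue [router, cache, agent, bridge, mesh, store, worker, mirror, shard]
Visit router → queue [cache, agent, bridge, mesh, store, worker, mirror, shard]
Visit cache → queue [agent, bridge, mesh, store, worker, mirror, shard]
Visit agent → queue [bridge, mesh, store, worker, mirror, shard]
Visit bridge → queue [mesh, store, worker, mirror, shard]
Visit mesh → queue [store, worker, mirror, shard]
Visit store; enqueue leaf → queue [worker, mirror, shard, leaf]
Visit worker → queue [mirror, shard, leaf]
Visit mirror → queue [shard, leaf]
Visit shard → queue [leaf]
Visit leaf → queue []

Visit order: auth, edge, front, gate, node, queue, router, cache, agent, bridge, mesh, store, worker, mirror, shard, leaf

agent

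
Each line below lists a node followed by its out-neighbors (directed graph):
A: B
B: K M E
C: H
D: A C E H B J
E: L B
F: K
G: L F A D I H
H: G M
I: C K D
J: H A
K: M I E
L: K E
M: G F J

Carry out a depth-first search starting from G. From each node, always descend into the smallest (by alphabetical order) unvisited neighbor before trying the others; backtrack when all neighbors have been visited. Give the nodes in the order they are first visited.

Visit G
G → A
A → B
B → E
E → L
L → K
K → I
I → C
C → H
H → M
M → F
M → J
I → D

G, A, B, E, L, K, I, C, H, M, F, J, D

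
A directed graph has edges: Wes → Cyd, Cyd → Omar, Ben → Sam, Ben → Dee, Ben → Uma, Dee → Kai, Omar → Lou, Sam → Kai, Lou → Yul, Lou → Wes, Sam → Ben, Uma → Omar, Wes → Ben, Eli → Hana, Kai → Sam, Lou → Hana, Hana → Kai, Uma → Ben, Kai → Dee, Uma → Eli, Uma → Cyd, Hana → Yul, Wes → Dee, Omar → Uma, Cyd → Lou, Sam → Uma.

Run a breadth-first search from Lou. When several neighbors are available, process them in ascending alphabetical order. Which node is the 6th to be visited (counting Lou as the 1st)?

Visit Lou; enqueue Hana, Wes, Yul → queue [Hana, Wes, Yul]
Visit Hana; enqueue Kai → queue [Wes, Yul, Kai]
Visit Wes; enqueue Ben, Cyd, Dee → queue [Yul, Kai, Ben, Cyd, Dee]
Visit Yul → queue [Kai, Ben, Cyd, Dee]
Visit Kai; enqueue Sam → queue [Ben, Cyd, Dee, Sam]
Visit Ben; enqueue Uma → queue [Cyd, Dee, Sam, Uma]
Visit Cyd; enqueue Omar → queue [Dee, Sam, Uma, Omar]
Visit Dee → queue [Sam, Uma, Omar]
Visit Sam → queue [Uma, Omar]
Visit Uma; enqueue Eli → queue [Omar, Eli]
Visit Omar → queue [Eli]
Visit Eli → queue []

Visit order: Lou, Hana, Wes, Yul, Kai, Ben, Cyd, Dee, Sam, Uma, Omar, Eli

Ben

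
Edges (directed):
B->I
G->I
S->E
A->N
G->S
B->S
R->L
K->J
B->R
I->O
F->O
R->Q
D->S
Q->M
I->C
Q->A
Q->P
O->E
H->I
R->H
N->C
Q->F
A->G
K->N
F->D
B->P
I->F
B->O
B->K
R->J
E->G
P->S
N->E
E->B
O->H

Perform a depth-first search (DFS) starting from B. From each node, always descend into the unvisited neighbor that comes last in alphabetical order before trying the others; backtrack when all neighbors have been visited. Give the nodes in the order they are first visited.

Visit B
B → S
S → E
E → G
G → I
I → O
O → H
I → F
F → D
I → C
B → R
R → Q
Q → P
Q → M
Q → A
A → N
R → L
R → J
B → K

B, S, E, G, I, O, H, F, D, C, R, Q, P, M, A, N, L, J, K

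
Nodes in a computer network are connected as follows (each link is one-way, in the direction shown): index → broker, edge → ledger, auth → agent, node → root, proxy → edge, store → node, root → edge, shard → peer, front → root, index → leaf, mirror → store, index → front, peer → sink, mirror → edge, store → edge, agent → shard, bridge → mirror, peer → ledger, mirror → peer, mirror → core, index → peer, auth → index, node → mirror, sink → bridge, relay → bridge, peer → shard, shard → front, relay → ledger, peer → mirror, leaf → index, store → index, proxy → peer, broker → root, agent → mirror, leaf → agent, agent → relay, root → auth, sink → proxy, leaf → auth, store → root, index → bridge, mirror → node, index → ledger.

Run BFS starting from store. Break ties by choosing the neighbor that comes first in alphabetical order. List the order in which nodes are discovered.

Visit store; enqueue edge, index, node, root → queue [edge, index, node, root]
Visit edge; enqueue ledger → queue [index, node, root, ledger]
Visit index; enqueue bridge, broker, front, leaf, peer → queue [node, root, ledger, bridge, broker, front, leaf, peer]
Visit node; enqueue mirror → queue [root, ledger, bridge, broker, front, leaf, peer, mirror]
Visit root; enqueue auth → queue [ledger, bridge, broker, front, leaf, peer, mirror, auth]
Visit ledger → queue [bridge, broker, front, leaf, peer, mirror, auth]
Visit bridge → queue [broker, front, leaf, peer, mirror, auth]
Visit broker → queue [front, leaf, peer, mirror, auth]
Visit front → queue [leaf, peer, mirror, auth]
Visit leaf; enqueue agent → queue [peer, mirror, auth, agent]
Visit peer; enqueue shard, sink → queue [mirror, auth, agent, shard, sink]
Visit mirror; enqueue core → queue [auth, agent, shard, sink, core]
Visit auth → queue [agent, shard, sink, core]
Visit agent; enqueue relay → queue [shard, sink, core, relay]
Visit shard → queue [sink, core, relay]
Visit sink; enqueue proxy → queue [core, relay, proxy]
Visit core → queue [relay, proxy]
Visit relay → queue [proxy]
Visit proxy → queue []

store -> edge -> index -> node -> root -> ledger -> bridge -> broker -> front -> leaf -> peer -> mirror -> auth -> agent -> shard -> sink -> core -> relay -> proxy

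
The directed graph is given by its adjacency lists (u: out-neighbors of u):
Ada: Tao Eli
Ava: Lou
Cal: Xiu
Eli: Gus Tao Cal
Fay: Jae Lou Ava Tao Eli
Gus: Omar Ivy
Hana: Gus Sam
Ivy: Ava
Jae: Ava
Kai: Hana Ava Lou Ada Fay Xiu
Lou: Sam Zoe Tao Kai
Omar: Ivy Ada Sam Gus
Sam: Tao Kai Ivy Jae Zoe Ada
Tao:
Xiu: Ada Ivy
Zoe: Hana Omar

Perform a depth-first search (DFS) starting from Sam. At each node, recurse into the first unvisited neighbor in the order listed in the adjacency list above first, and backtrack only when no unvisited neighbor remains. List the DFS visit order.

Visit Sam
Sam → Tao
Sam → Kai
Kai → Hana
Hana → Gus
Gus → Omar
Omar → Ivy
Ivy → Ava
Ava → Lou
Lou → Zoe
Omar → Ada
Ada → Eli
Eli → Cal
Cal → Xiu
Kai → Fay
Fay → Jae

Sam, Tao, Kai, Hana, Gus, Omar, Ivy, Ava, Lou, Zoe, Ada, Eli, Cal, Xiu, Fay, Jae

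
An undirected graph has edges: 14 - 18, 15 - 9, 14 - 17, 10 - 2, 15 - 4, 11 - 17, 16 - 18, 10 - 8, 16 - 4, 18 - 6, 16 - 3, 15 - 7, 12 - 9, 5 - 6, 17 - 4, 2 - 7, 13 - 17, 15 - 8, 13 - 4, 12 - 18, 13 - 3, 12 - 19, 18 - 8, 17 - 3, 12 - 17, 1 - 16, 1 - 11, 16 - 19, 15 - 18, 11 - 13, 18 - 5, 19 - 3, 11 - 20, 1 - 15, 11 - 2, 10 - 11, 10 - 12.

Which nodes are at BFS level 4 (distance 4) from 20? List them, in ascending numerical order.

9, 18, 19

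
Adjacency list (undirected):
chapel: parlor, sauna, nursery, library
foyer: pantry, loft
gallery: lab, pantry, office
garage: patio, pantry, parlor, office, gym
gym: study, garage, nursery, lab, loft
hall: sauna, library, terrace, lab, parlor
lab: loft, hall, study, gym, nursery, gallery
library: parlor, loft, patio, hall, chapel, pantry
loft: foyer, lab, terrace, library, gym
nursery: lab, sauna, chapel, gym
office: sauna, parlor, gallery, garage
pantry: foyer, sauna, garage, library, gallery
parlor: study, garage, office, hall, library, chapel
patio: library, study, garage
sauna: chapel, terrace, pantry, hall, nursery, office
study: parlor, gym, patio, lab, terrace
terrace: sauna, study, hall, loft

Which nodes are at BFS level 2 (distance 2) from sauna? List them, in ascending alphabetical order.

foyer, gallery, garage, gym, lab, library, loft, parlor, study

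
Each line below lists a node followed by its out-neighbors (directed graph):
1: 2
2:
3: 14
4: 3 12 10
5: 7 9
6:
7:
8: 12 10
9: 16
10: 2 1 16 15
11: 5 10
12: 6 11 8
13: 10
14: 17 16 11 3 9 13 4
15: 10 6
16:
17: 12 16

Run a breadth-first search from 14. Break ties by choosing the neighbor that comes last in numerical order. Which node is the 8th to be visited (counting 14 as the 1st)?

Visit 14; enqueue 17, 16, 13, 11, 9, 4, 3 → queue [17, 16, 13, 11, 9, 4, 3]
Visit 17; enqueue 12 → queue [16, 13, 11, 9, 4, 3, 12]
Visit 16 → queue [13, 11, 9, 4, 3, 12]
Visit 13; enqueue 10 → queue [11, 9, 4, 3, 12, 10]
Visit 11; enqueue 5 → queue [9, 4, 3, 12, 10, 5]
Visit 9 → queue [4, 3, 12, 10, 5]
Visit 4 → queue [3, 12, 10, 5]
Visit 3 → queue [12, 10, 5]
Visit 12; enqueue 8, 6 → queue [10, 5, 8, 6]
Visit 10; enqueue 15, 2, 1 → queue [5, 8, 6, 15, 2, 1]
Visit 5; enqueue 7 → queue [8, 6, 15, 2, 1, 7]
Visit 8 → queue [6, 15, 2, 1, 7]
Visit 6 → queue [15, 2, 1, 7]
Visit 15 → queue [2, 1, 7]
Visit 2 → queue [1, 7]
Visit 1 → queue [7]
Visit 7 → queue []

Visit order: 14, 17, 16, 13, 11, 9, 4, 3, 12, 10, 5, 8, 6, 15, 2, 1, 7

3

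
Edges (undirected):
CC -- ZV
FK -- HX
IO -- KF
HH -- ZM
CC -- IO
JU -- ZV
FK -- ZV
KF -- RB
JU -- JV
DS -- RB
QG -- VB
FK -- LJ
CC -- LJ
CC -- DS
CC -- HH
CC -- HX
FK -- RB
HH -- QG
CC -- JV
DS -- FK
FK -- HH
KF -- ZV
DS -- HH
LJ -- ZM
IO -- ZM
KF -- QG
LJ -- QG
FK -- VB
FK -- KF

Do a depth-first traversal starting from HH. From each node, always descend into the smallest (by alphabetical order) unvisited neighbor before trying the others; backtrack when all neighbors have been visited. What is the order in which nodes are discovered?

HH CC DS FK HX KF IO ZM LJ QG VB RB ZV JU JV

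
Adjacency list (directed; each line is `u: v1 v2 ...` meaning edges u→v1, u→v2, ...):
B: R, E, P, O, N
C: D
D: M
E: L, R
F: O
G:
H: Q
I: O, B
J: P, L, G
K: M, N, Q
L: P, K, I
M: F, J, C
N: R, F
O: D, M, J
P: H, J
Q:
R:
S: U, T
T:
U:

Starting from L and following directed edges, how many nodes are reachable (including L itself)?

17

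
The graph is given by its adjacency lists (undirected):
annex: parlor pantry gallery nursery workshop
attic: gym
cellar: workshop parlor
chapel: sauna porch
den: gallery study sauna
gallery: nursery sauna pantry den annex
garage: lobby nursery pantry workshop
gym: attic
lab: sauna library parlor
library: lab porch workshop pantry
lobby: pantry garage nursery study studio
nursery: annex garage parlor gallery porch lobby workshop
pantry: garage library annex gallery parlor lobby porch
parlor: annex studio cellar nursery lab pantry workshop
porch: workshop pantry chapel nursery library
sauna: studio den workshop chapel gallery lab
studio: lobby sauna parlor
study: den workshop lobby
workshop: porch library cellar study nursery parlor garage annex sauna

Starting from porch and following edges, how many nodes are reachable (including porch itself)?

BFS from porch visits: porch, workshop, pantry, chapel, nursery, library, cellar, study, parlor, garage, annex, sauna, gallery, lobby, lab, den, studio
Reachable nodes: 17 of 19 total.

17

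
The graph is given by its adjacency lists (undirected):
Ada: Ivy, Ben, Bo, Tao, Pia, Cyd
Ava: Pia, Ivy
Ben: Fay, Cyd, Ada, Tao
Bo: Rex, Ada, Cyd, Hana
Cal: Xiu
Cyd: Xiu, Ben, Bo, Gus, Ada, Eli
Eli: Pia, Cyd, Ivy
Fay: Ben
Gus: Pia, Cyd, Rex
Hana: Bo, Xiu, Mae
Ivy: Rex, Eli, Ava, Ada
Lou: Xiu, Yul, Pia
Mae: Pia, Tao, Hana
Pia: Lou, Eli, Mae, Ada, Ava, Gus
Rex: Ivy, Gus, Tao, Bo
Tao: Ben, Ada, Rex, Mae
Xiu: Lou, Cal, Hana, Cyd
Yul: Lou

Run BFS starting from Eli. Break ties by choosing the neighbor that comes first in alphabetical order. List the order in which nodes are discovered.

Visit Eli; enqueue Cyd, Ivy, Pia → queue [Cyd, Ivy, Pia]
Visit Cyd; enqueue Ada, Ben, Bo, Gus, Xiu → queue [Ivy, Pia, Ada, Ben, Bo, Gus, Xiu]
Visit Ivy; enqueue Ava, Rex → queue [Pia, Ada, Ben, Bo, Gus, Xiu, Ava, Rex]
Visit Pia; enqueue Lou, Mae → queue [Ada, Ben, Bo, Gus, Xiu, Ava, Rex, Lou, Mae]
Visit Ada; enqueue Tao → queue [Ben, Bo, Gus, Xiu, Ava, Rex, Lou, Mae, Tao]
Visit Ben; enqueue Fay → queue [Bo, Gus, Xiu, Ava, Rex, Lou, Mae, Tao, Fay]
Visit Bo; enqueue Hana → queue [Gus, Xiu, Ava, Rex, Lou, Mae, Tao, Fay, Hana]
Visit Gus → queue [Xiu, Ava, Rex, Lou, Mae, Tao, Fay, Hana]
Visit Xiu; enqueue Cal → queue [Ava, Rex, Lou, Mae, Tao, Fay, Hana, Cal]
Visit Ava → queue [Rex, Lou, Mae, Tao, Fay, Hana, Cal]
Visit Rex → queue [Lou, Mae, Tao, Fay, Hana, Cal]
Visit Lou; enqueue Yul → queue [Mae, Tao, Fay, Hana, Cal, Yul]
Visit Mae → queue [Tao, Fay, Hana, Cal, Yul]
Visit Tao → queue [Fay, Hana, Cal, Yul]
Visit Fay → queue [Hana, Cal, Yul]
Visit Hana → queue [Cal, Yul]
Visit Cal → queue [Yul]
Visit Yul → queue []

Eli, Cyd, Ivy, Pia, Ada, Ben, Bo, Gus, Xiu, Ava, Rex, Lou, Mae, Tao, Fay, Hana, Cal, Yul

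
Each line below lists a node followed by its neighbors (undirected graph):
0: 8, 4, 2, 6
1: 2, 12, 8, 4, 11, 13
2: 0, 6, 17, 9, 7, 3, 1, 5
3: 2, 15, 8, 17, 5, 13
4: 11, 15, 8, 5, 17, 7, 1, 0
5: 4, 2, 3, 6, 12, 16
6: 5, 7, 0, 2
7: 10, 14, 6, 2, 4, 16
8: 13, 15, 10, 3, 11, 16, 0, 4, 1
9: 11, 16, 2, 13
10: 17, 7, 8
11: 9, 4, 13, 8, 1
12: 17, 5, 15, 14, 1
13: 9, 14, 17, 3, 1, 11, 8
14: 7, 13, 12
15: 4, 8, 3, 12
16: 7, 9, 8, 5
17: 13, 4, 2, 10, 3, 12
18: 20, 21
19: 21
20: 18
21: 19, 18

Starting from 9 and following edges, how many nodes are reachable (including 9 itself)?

BFS from 9 visits: 9, 11, 16, 2, 13, 4, 8, 1, 7, 5, 0, 6, 17, 3, 14, 15, 10, 12
Reachable nodes: 18 of 22 total.

18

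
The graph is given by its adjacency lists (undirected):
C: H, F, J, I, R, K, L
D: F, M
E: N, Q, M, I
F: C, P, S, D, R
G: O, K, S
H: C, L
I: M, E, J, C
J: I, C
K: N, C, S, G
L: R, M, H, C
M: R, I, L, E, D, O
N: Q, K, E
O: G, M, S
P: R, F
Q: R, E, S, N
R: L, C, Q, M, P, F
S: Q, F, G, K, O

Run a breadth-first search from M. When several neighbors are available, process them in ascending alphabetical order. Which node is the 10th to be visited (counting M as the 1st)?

Q

Visit M; enqueue D, E, I, L, O, R → queue [D, E, I, L, O, R]
Visit D; enqueue F → queue [E, I, L, O, R, F]
Visit E; enqueue N, Q → queue [I, L, O, R, F, N, Q]
Visit I; enqueue C, J → queue [L, O, R, F, N, Q, C, J]
Visit L; enqueue H → queue [O, R, F, N, Q, C, J, H]
Visit O; enqueue G, S → queue [R, F, N, Q, C, J, H, G, S]
Visit R; enqueue P → queue [F, N, Q, C, J, H, G, S, P]
Visit F → queue [N, Q, C, J, H, G, S, P]
Visit N; enqueue K → queue [Q, C, J, H, G, S, P, K]
Visit Q → queue [C, J, H, G, S, P, K]
Visit C → queue [J, H, G, S, P, K]
Visit J → queue [H, G, S, P, K]
Visit H → queue [G, S, P, K]
Visit G → queue [S, P, K]
Visit S → queue [P, K]
Visit P → queue [K]
Visit K → queue []

Visit order: M, D, E, I, L, O, R, F, N, Q, C, J, H, G, S, P, K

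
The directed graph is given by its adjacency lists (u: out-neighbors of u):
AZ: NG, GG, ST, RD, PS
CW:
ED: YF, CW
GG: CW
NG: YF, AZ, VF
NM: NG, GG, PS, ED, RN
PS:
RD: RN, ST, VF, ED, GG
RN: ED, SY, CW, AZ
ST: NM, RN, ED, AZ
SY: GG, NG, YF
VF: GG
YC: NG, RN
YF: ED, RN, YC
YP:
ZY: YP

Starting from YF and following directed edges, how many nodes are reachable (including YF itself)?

14

BFS from YF visits: YF, ED, RN, YC, CW, SY, AZ, NG, GG, ST, RD, PS, VF, NM
Reachable nodes: 14 of 16 total.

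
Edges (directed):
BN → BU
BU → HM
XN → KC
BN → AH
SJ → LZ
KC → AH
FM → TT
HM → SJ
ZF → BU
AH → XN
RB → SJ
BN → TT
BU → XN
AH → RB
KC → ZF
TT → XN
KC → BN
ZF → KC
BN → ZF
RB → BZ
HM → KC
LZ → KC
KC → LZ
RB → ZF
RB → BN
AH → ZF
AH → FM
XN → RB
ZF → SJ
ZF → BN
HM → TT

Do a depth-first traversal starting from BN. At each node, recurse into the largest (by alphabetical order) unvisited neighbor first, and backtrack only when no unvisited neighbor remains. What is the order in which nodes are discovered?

Visit BN
BN → ZF
ZF → SJ
SJ → LZ
LZ → KC
KC → AH
AH → XN
XN → RB
RB → BZ
AH → FM
FM → TT
ZF → BU
BU → HM

BN ZF SJ LZ KC AH XN RB BZ FM TT BU HM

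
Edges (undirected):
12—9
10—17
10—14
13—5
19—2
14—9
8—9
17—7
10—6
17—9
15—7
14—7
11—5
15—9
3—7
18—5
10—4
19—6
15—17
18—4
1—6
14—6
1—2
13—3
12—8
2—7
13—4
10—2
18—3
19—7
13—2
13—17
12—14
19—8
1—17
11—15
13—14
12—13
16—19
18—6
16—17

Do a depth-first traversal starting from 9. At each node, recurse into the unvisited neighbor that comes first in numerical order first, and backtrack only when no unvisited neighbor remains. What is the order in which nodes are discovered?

Visit 9
9 → 8
8 → 12
12 → 13
13 → 2
2 → 1
1 → 6
6 → 10
10 → 4
4 → 18
18 → 3
3 → 7
7 → 14
7 → 15
15 → 11
11 → 5
15 → 17
17 → 16
16 → 19

9 → 8 → 12 → 13 → 2 → 1 → 6 → 10 → 4 → 18 → 3 → 7 → 14 → 15 → 11 → 5 → 17 → 16 → 19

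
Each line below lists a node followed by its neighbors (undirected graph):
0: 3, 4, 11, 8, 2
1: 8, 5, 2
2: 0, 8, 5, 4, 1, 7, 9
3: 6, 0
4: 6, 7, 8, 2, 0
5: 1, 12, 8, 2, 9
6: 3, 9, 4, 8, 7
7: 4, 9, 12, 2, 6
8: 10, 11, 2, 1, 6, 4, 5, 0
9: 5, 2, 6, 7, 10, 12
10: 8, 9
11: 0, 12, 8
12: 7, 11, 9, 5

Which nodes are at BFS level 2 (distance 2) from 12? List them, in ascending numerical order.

0, 1, 2, 4, 6, 8, 10

Level 0: 12
Level 1: 5, 7, 9, 11
Level 2: 0, 1, 2, 4, 6, 8, 10
Level 3: 3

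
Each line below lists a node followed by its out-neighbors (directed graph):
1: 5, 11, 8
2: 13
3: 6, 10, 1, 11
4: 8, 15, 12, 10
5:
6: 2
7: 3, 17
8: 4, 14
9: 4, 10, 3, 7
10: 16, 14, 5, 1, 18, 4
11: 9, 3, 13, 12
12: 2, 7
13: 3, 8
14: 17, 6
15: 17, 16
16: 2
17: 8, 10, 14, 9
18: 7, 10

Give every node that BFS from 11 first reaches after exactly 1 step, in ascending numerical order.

3, 9, 12, 13

Level 0: 11
Level 1: 3, 9, 12, 13
Level 2: 1, 2, 4, 6, 7, 8, 10
Level 3: 5, 14, 15, 16, 17, 18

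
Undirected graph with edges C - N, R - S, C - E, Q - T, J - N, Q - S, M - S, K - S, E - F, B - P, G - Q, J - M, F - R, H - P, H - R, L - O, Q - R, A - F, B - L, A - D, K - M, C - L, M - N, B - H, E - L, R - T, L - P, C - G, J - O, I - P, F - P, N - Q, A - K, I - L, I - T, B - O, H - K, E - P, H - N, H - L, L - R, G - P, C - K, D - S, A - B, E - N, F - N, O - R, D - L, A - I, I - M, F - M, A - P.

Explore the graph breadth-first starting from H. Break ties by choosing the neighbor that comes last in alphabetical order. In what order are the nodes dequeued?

Visit H; enqueue R, P, N, L, K, B → queue [R, P, N, L, K, B]
Visit R; enqueue T, S, Q, O, F → queue [P, N, L, K, B, T, S, Q, O, F]
Visit P; enqueue I, G, E, A → queue [N, L, K, B, T, S, Q, O, F, I, G, E, A]
Visit N; enqueue M, J, C → queue [L, K, B, T, S, Q, O, F, I, G, E, A, M, J, C]
Visit L; enqueue D → queue [K, B, T, S, Q, O, F, I, G, E, A, M, J, C, D]
Visit K → queue [B, T, S, Q, O, F, I, G, E, A, M, J, C, D]
Visit B → queue [T, S, Q, O, F, I, G, E, A, M, J, C, D]
Visit T → queue [S, Q, O, F, I, G, E, A, M, J, C, D]
Visit S → queue [Q, O, F, I, G, E, A, M, J, C, D]
Visit Q → queue [O, F, I, G, E, A, M, J, C, D]
Visit O → queue [F, I, G, E, A, M, J, C, D]
Visit F → queue [I, G, E, A, M, J, C, D]
Visit I → queue [G, E, A, M, J, C, D]
Visit G → queue [E, A, M, J, C, D]
Visit E → queue [A, M, J, C, D]
Visit A → queue [M, J, C, D]
Visit M → queue [J, C, D]
Visit J → queue [C, D]
Visit C → queue [D]
Visit D → queue []

H -> R -> P -> N -> L -> K -> B -> T -> S -> Q -> O -> F -> I -> G -> E -> A -> M -> J -> C -> D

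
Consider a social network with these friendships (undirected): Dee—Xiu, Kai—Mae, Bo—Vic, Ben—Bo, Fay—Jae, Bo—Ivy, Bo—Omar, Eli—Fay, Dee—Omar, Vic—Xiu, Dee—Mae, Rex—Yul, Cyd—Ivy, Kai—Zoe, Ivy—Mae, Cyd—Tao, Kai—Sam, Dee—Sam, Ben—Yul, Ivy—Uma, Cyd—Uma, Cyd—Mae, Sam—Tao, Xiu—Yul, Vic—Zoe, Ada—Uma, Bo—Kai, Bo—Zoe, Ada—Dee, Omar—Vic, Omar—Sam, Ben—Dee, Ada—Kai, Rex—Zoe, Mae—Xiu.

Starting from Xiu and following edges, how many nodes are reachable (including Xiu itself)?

17

BFS from Xiu visits: Xiu, Dee, Mae, Vic, Yul, Ada, Ben, Omar, Sam, Cyd, Ivy, Kai, Bo, Zoe, Rex, Uma, Tao
Reachable nodes: 17 of 20 total.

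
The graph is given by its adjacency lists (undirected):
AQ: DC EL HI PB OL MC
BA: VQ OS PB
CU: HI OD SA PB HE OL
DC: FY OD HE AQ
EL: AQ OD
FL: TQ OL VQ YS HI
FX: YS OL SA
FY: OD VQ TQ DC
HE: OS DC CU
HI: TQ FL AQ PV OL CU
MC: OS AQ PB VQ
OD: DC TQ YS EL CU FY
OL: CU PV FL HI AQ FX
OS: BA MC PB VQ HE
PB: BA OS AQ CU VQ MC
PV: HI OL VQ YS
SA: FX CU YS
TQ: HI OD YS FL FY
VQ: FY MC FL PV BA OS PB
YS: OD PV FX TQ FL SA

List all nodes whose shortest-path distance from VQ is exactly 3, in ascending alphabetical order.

Level 0: VQ
Level 1: BA, FL, FY, MC, OS, PB, PV
Level 2: AQ, CU, DC, HE, HI, OD, OL, TQ, YS
Level 3: EL, FX, SA

EL, FX, SA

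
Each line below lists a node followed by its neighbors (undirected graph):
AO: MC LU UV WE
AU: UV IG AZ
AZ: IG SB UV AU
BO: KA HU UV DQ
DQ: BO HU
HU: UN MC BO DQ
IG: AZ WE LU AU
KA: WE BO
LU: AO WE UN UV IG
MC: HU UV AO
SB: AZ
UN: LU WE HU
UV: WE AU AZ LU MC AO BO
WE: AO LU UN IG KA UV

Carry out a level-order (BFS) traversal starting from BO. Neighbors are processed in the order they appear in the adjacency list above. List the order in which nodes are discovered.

Visit BO; enqueue KA, HU, UV, DQ → queue [KA, HU, UV, DQ]
Visit KA; enqueue WE → queue [HU, UV, DQ, WE]
Visit HU; enqueue UN, MC → queue [UV, DQ, WE, UN, MC]
Visit UV; enqueue AU, AZ, LU, AO → queue [DQ, WE, UN, MC, AU, AZ, LU, AO]
Visit DQ → queue [WE, UN, MC, AU, AZ, LU, AO]
Visit WE; enqueue IG → queue [UN, MC, AU, AZ, LU, AO, IG]
Visit UN → queue [MC, AU, AZ, LU, AO, IG]
Visit MC → queue [AU, AZ, LU, AO, IG]
Visit AU → queue [AZ, LU, AO, IG]
Visit AZ; enqueue SB → queue [LU, AO, IG, SB]
Visit LU → queue [AO, IG, SB]
Visit AO → queue [IG, SB]
Visit IG → queue [SB]
Visit SB → queue []

BO, KA, HU, UV, DQ, WE, UN, MC, AU, AZ, LU, AO, IG, SB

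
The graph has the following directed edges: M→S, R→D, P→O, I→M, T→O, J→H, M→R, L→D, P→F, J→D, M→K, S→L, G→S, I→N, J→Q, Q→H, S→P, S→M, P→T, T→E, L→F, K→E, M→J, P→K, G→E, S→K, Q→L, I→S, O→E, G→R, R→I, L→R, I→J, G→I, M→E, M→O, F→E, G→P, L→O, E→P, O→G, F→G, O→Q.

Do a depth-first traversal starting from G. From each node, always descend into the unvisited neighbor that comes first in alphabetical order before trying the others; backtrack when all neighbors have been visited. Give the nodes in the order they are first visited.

Visit G
G → E
E → P
P → F
P → K
P → O
O → Q
Q → H
Q → L
L → D
L → R
R → I
I → J
I → M
M → S
I → N
P → T

G -> E -> P -> F -> K -> O -> Q -> H -> L -> D -> R -> I -> J -> M -> S -> N -> T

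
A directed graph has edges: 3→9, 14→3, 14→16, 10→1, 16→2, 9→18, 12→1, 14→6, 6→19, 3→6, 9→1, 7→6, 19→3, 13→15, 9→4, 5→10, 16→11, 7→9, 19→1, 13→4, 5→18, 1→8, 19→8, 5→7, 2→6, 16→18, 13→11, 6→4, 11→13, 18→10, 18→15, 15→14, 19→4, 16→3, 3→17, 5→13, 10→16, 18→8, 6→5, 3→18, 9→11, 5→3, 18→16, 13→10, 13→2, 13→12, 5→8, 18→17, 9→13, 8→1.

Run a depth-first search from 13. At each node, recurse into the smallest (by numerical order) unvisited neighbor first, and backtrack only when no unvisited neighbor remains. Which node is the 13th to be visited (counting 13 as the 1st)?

Visit 13
13 → 2
2 → 6
6 → 4
6 → 5
5 → 3
3 → 9
9 → 1
1 → 8
9 → 11
9 → 18
18 → 10
10 → 16
18 → 15
15 → 14
18 → 17
5 → 7
6 → 19
13 → 12

Visit order: 13, 2, 6, 4, 5, 3, 9, 1, 8, 11, 18, 10, 16, 15, 14, 17, 7, 19, 12

16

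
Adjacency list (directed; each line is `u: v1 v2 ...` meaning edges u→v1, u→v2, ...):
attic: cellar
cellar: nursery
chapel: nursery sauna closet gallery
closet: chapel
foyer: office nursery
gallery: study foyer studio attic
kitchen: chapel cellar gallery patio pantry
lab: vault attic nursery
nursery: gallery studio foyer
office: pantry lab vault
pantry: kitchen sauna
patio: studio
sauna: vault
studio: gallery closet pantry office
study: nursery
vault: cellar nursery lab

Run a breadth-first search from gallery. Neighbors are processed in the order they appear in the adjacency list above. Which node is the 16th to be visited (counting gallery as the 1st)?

Visit gallery; enqueue study, foyer, studio, attic → queue [study, foyer, studio, attic]
Visit study; enqueue nursery → queue [foyer, studio, attic, nursery]
Visit foyer; enqueue office → queue [studio, attic, nursery, office]
Visit studio; enqueue closet, pantry → queue [attic, nursery, office, closet, pantry]
Visit attic; enqueue cellar → queue [nursery, office, closet, pantry, cellar]
Visit nursery → queue [office, closet, pantry, cellar]
Visit office; enqueue lab, vault → queue [closet, pantry, cellar, lab, vault]
Visit closet; enqueue chapel → queue [pantry, cellar, lab, vault, chapel]
Visit pantry; enqueue kitchen, sauna → queue [cellar, lab, vault, chapel, kitchen, sauna]
Visit cellar → queue [lab, vault, chapel, kitchen, sauna]
Visit lab → queue [vault, chapel, kitchen, sauna]
Visit vault → queue [chapel, kitchen, sauna]
Visit chapel → queue [kitchen, sauna]
Visit kitchen; enqueue patio → queue [sauna, patio]
Visit sauna → queue [patio]
Visit patio → queue []

Visit order: gallery, study, foyer, studio, attic, nursery, office, closet, pantry, cellar, lab, vault, chapel, kitchen, sauna, patio

patio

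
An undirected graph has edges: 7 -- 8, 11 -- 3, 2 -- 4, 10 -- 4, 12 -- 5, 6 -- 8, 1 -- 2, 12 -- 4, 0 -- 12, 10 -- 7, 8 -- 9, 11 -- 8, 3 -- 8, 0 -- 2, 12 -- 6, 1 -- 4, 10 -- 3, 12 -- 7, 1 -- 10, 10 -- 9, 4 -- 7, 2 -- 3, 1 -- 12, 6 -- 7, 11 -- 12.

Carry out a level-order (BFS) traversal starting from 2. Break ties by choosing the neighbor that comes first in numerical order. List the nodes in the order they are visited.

Visit 2; enqueue 0, 1, 3, 4 → queue [0, 1, 3, 4]
Visit 0; enqueue 12 → queue [1, 3, 4, 12]
Visit 1; enqueue 10 → queue [3, 4, 12, 10]
Visit 3; enqueue 8, 11 → queue [4, 12, 10, 8, 11]
Visit 4; enqueue 7 → queue [12, 10, 8, 11, 7]
Visit 12; enqueue 5, 6 → queue [10, 8, 11, 7, 5, 6]
Visit 10; enqueue 9 → queue [8, 11, 7, 5, 6, 9]
Visit 8 → queue [11, 7, 5, 6, 9]
Visit 11 → queue [7, 5, 6, 9]
Visit 7 → queue [5, 6, 9]
Visit 5 → queue [6, 9]
Visit 6 → queue [9]
Visit 9 → queue []

2 0 1 3 4 12 10 8 11 7 5 6 9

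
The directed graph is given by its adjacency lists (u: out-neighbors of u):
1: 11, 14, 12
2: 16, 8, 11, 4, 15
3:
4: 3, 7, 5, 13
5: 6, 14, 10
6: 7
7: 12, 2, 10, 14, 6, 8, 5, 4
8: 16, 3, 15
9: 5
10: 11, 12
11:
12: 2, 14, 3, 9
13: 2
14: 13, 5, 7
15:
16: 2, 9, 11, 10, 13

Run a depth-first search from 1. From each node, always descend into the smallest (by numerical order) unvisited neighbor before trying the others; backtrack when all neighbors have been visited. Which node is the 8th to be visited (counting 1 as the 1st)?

6

Visit 1
1 → 11
1 → 12
12 → 2
2 → 4
4 → 3
4 → 5
5 → 6
6 → 7
7 → 8
8 → 15
8 → 16
16 → 9
16 → 10
16 → 13
7 → 14

Visit order: 1, 11, 12, 2, 4, 3, 5, 6, 7, 8, 15, 16, 9, 10, 13, 14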